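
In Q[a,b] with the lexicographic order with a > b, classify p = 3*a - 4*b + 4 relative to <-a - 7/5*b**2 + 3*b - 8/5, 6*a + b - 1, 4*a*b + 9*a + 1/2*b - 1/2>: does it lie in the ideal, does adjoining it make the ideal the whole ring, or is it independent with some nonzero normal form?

3*a - 4*b + 4 lies in I (it reduces to 0).

First compute the reduced Gröbner basis of I by Buchberger's algorithm.
f_1 = -a - 7/5*b**2 + 3*b - 8/5, LT = a.
f_2 = 6*a + b - 1, LT = a.
f_3 = 4*a*b + 9*a + 1/2*b - 1/2, LT = a*b.

S(f_1,f_2): lcm = a. S = 7/5*b**2 - 19/6*b + 53/30.
  leading term b**2: no divisor's leading term divides it; move 7/5*b**2 to the remainder.
  leading term b: no divisor's leading term divides it; move -19/6*b to the remainder.
  leading term 1: no divisor's leading term divides it; move 53/30 to the remainder.
  remainder 7/5*b**2 - 19/6*b + 53/30 ≠ 0; add h_4 = 7/5*b**2 - 19/6*b + 53/30 to the basis.

S(f_1,f_3): lcm = a*b. S = -9/4*a + 7/5*b**3 - 3*b**2 + 59/40*b + 1/8.
  leading term a: subtract (9/4)·f_1 from -9/4*a + 7/5*b**3 - 3*b**2 + 59/40*b + 1/8 → 7/5*b**3 + 3/20*b**2 - 211/40*b + 149/40
  leading term b**3: subtract (b)·h_4 from 7/5*b**3 + 3/20*b**2 - 211/40*b + 149/40 → 199/60*b**2 - 169/24*b + 149/40
  leading term b**2: subtract (199/84)·h_4 from 199/60*b**2 - 169/24*b + 149/40 → 29/63*b - 29/63
  leading term b: no divisor's leading term divides it; move 29/63*b to the remainder.
  leading term 1: no divisor's leading term divides it; move -29/63 to the remainder.
  remainder 29/63*b - 29/63 ≠ 0; add h_5 = 29/63*b - 29/63 to the basis.

The other S-polynomials (S(f_2,f_3), S(f_1,h_4), S(f_2,h_4), S(f_3,h_4), S(f_1,h_5), S(f_2,h_5), S(f_3,h_5), S(h_4,h_5)) all reduce to 0 modulo the current basis, so we have a Gröbner basis.
Inter-reduce: drop elements whose leading term is divisible by another's, tail-reduce, and make monic.
Reduced Gröbner basis: {a, b - 1}.
Label its elements g_1 = a, g_2 = b - 1.

Reduce p = 3*a - 4*b + 4 modulo G:
  leading term a: subtract (3)·g_1 from 3*a - 4*b + 4 → -4*b + 4
  leading term b: subtract (-4)·g_2 from -4*b + 4 → 0
  normal form = 0.
Since the normal form is 0, p ∈ I.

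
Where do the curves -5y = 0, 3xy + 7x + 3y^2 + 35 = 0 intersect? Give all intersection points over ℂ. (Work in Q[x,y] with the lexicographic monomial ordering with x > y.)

{(-5, 0)}

Compute a lex Gröbner basis by Buchberger's algorithm.
f_1 = -5y, LT = y.
f_2 = 3xy + 7x + 3y^2 + 35, LT = xy.

S(f_1,f_2): lcm = xy. S = -7/3x - y^2 - 35/3.
  leading term x: no divisor's leading term divides it; move -7/3x to the remainder.
  leading term y^2: subtract (1/5y)·f_1 from -y^2 - 35/3 → -35/3
  leading term 1: no divisor's leading term divides it; move -35/3 to the remainder.
  remainder -7/3x - 35/3 ≠ 0; add h_3 = -7/3x - 35/3 to the basis.

The other S-polynomials (S(f_1,h_3), S(f_2,h_3)) all reduce to 0 modulo the current basis, so we have a Gröbner basis.
Inter-reduce: drop elements whose leading term is divisible by another's, tail-reduce, and make monic.
Reduced Gröbner basis: {x + 5, y}.

Elimination: the polynomial y lies in the elimination ideal for y, so y ∈ {0}. For each such y, the remaining basis elements (now univariate) give the rest of the solution.
  y = 0: the earlier basis element becomes x + 5 = 0, giving x = -5 — point (-5, 0).
Each listed point satisfies every original equation (direct substitution).
A lex Gröbner basis triangularizes the system, enabling back-substitution.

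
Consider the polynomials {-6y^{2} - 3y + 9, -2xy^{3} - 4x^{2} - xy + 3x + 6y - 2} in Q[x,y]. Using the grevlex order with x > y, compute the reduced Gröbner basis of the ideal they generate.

f_1 = -6y^{2} - 3y + 9, LT = y^{2}.
f_2 = -2xy^{3} - 4x^{2} - xy + 3x + 6y - 2, LT = xy^{3}.

S(f_1,f_2): lcm = xy^{3}. S = \tfrac{1}{2}xy^{2} - 2x^{2} - 2xy + \tfrac{3}{2}x + 3y - 1.
  reduce S modulo (f_1, f_2):
  remainder -2x^{2} - \tfrac{9}{4}xy + \tfrac{9}{4}x + 3y - 1 ≠ 0; add g_3 = -2x^{2} - \tfrac{9}{4}xy + \tfrac{9}{4}x + 3y - 1 to the basis.

The other S-polynomials (S(f_1,g_3), S(f_2,g_3)) all reduce to 0 modulo the current basis, so we have a Gröbner basis.
Inter-reduce: drop elements whose leading term is divisible by another's, tail-reduce, and make monic.

G = {x^{2} + \tfrac{9}{8}xy - \tfrac{9}{8}x - \tfrac{3}{2}y + \tfrac{1}{2}, y^{2} + \tfrac{1}{2}y - \tfrac{3}{2}}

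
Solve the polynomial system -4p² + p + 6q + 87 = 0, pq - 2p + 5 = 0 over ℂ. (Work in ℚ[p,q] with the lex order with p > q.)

{(-5, 3), (sqrt(345)/8 + 21/8, -27/4 + 5*sqrt(345)/12), (21/8 - sqrt(345)/8, -5*sqrt(345)/12 - 27/4)}

Compute a lex Gröbner basis by Buchberger's algorithm.
f_1 = -4p² + p + 6q + 87, LT = p².
f_2 = pq - 2p + 5, LT = pq.

S(f_1,f_2): lcm = p²q. S = 2p² - ¼pq - 5p - 3/2q² - 87/4q.
  leading term p²: subtract (-½)·f_1 from 2p² - ¼pq - 5p - 3/2q² - 87/4q → -¼pq - 9/2p - 3/2q² - 75/4q + 87/2
  leading term pq: subtract (-¼)·f_2 from -¼pq - 9/2p - 3/2q² - 75/4q + 87/2 → -5p - 3/2q² - 75/4q + 179/4
  leading term p: no divisor's leading term divides it; move -5p to the remainder.
  leading term q²: no divisor's leading term divides it; move -3/2q² to the remainder.
  leading term q: no divisor's leading term divides it; move -75/4q to the remainder.
  leading term 1: no divisor's leading term divides it; move 179/4 to the remainder.
  remainder -5p - 3/2q² - 75/4q + 179/4 ≠ 0; add h_3 = -5p - 3/2q² - 75/4q + 179/4 to the basis.

S(f_2,h_3): lcm = pq. S = -2p - 3/10q³ - 15/4q² + 179/20q + 5.
  leading term p: subtract (⅖)·h_3 from -2p - 3/10q³ - 15/4q² + 179/20q + 5 → -3/10q³ - 63/20q² + 329/20q - 129/10
  leading term q³: no divisor's leading term divides it; move -3/10q³ to the remainder.
  leading term q²: no divisor's leading term divides it; move -63/20q² to the remainder.
  leading term q: no divisor's leading term divides it; move 329/20q to the remainder.
  leading term 1: no divisor's leading term divides it; move -129/10 to the remainder.
  remainder -3/10q³ - 63/20q² + 329/20q - 129/10 ≠ 0; add h_4 = -3/10q³ - 63/20q² + 329/20q - 129/10 to the basis.

The other S-polynomials (S(f_1,h_3), S(f_1,h_4), S(f_2,h_4), S(h_3,h_4)) all reduce to 0 modulo the current basis, so we have a Gröbner basis.
Inter-reduce: drop elements whose leading term is divisible by another's, tail-reduce, and make monic.
Reduced Gröbner basis: {p + 3/10q² + 15/4q - 179/20, q³ + 21/2q² - 329/6q + 43}.

A lex Gröbner basis eliminates variables successively. Here q³ + 21/2q² - 329/6q + 43 depends only on q, with roots {3, -27/4 + 5*sqrt(345)/12, -5*sqrt(345)/12 - 27/4}; lifting each root through the earlier basis elements recovers the full solutions.
  q = 3: the earlier basis element becomes p + 5 = 0, giving p = -5 — point (-5, 3).
  q = -27/4 + 5*sqrt(345)/12: the earlier basis element becomes p - 21/8 - sqrt(345)/8 = 0, giving p = sqrt(345)/8 + 21/8 — point (sqrt(345)/8 + 21/8, -27/4 + 5*sqrt(345)/12).
  q = -5*sqrt(345)/12 - 27/4: the earlier basis element becomes p - 21/8 + sqrt(345)/8 = 0, giving p = 21/8 - sqrt(345)/8 — point (21/8 - sqrt(345)/8, -5*sqrt(345)/12 - 27/4).
Each listed point satisfies every original equation (direct substitution).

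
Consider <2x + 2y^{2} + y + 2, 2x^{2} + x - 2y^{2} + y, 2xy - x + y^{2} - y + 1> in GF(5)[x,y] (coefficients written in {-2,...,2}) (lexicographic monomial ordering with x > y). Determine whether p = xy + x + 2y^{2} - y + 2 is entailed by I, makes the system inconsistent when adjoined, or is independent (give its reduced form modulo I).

First compute the reduced Gröbner basis of I by Buchberger's algorithm.
f_1 = 2x + 2y^{2} + y + 2, LT = x.
f_2 = 2x^{2} + x - 2y^{2} + y, LT = x^{2}.
f_3 = 2xy - x + y^{2} - y + 1, LT = xy.

S(f_1,f_2): lcm = x^{2}. S = xy^{2} - 2xy - 2x + y^{2} + 2y.
  leading term xy^{2}: subtract (-2y^{2})·f_1 from xy^{2} - 2xy - 2x + y^{2} + 2y → -2xy - 2x - y^{4} + 2y^{3} + 2y
  leading term xy: subtract (-y)·f_1 from -2xy - 2x - y^{4} + 2y^{3} + 2y → -2x - y^{4} - y^{3} + y^{2} - y
  leading term x: subtract (-1)·f_1 from -2x - y^{4} - y^{3} + y^{2} - y → -y^{4} - y^{3} - 2y^{2} + 2
  leading term y^{4}: no divisor's leading term divides it; move -y^{4} to the remainder.
  leading term y^{3}: no divisor's leading term divides it; move -y^{3} to the remainder.
  leading term y^{2}: no divisor's leading term divides it; move -2y^{2} to the remainder.
  leading term 1: no divisor's leading term divides it; move 2 to the remainder.
  remainder -y^{4} - y^{3} - 2y^{2} + 2 ≠ 0; add h_4 = -y^{4} - y^{3} - 2y^{2} + 2 to the basis.

S(f_1,f_3): lcm = xy. S = -2x + y^{3} - y + 2.
  leading term x: subtract (-1)·f_1 from -2x + y^{3} - y + 2 → y^{3} + 2y^{2} - 1
  leading term y^{3}: no divisor's leading term divides it; move y^{3} to the remainder.
  leading term y^{2}: no divisor's leading term divides it; move 2y^{2} to the remainder.
  leading term 1: no divisor's leading term divides it; move -1 to the remainder.
  remainder y^{3} + 2y^{2} - 1 ≠ 0; add h_5 = y^{3} + 2y^{2} - 1 to the basis.

S(f_2,f_3): lcm = x^{2}y. S = -2x^{2} + 2xy^{2} + xy + 2x - y^{3} - 2y^{2}.
  leading term x^{2}: subtract (-x)·f_1 from -2x^{2} + 2xy^{2} + xy + 2x - y^{3} - 2y^{2} → -xy^{2} + 2xy - x - y^{3} - 2y^{2}
  leading term xy^{2}: subtract (2y^{2})·f_1 from -xy^{2} + 2xy - x - y^{3} - 2y^{2} → 2xy - x + y^{4} + 2y^{3} - y^{2}
  leading term xy: subtract (y)·f_1 from 2xy - x + y^{4} + 2y^{3} - y^{2} → -x + y^{4} - 2y^{2} - 2y
  leading term x: subtract (2)·f_1 from -x + y^{4} - 2y^{2} - 2y → y^{4} - y^{2} + y + 1
  leading term y^{4}: subtract (-1)·h_4 from y^{4} - y^{2} + y + 1 → -y^{3} + 2y^{2} + y - 2
  leading term y^{3}: subtract (-1)·h_5 from -y^{3} + 2y^{2} + y - 2 → -y^{2} + y + 2
  leading term y^{2}: no divisor's leading term divides it; move -y^{2} to the remainder.
  leading term y: no divisor's leading term divides it; move y to the remainder.
  leading term 1: no divisor's leading term divides it; move 2 to the remainder.
  remainder -y^{2} + y + 2 ≠ 0; add h_6 = -y^{2} + y + 2 to the basis.

The other S-polynomials (S(f_1,h_4), S(f_2,h_4), S(f_3,h_4), S(f_1,h_5), S(f_2,h_5), S(f_3,h_5), S(h_4,h_5), S(f_1,h_6), S(f_2,h_6), S(f_3,h_6), S(h_4,h_6), S(h_5,h_6)) all reduce to 0 modulo the current basis, so we have a Gröbner basis.
Inter-reduce: drop elements whose leading term is divisible by another's, tail-reduce, and make monic.
Reduced Gröbner basis: {x - y - 2, y^{2} - y - 2}.
Label its elements g_1 = x - y - 2, g_2 = y^{2} - y - 2.

Reduce p = xy + x + 2y^{2} - y + 2 modulo G:
  leading term xy: subtract (y)·g_1 from xy + x + 2y^{2} - y + 2 → x - 2y^{2} + y + 2
  leading term x: subtract (1)·g_1 from x - 2y^{2} + y + 2 → -2y^{2} + 2y - 1
  leading term y^{2}: subtract (-2)·g_2 from -2y^{2} + 2y - 1 → 0
  normal form = 0.
Since the normal form is 0, p ∈ I.

xy + x + 2y^{2} - y + 2 lies in I (it reduces to 0).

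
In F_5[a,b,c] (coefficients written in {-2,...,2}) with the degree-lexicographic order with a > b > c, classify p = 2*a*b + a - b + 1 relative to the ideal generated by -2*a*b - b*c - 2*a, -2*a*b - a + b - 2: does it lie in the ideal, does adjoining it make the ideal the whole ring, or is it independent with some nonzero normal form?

Adjoining 2*a*b + a - b + 1 makes the ideal the whole ring: the system is inconsistent.

First compute the reduced Gröbner basis of I by Buchberger's algorithm.
f_1 = -2*a*b - b*c - 2*a, LT = a*b.
f_2 = -2*a*b - a + b - 2, LT = a*b.

S(f_1,f_2): lcm = a*b. S = -2*b*c - 2*a - 2*b - 1.
  leading term b*c: no divisor's leading term divides it; move -2*b*c to the remainder.
  leading term a: no divisor's leading term divides it; move -2*a to the remainder.
  leading term b: no divisor's leading term divides it; move -2*b to the remainder.
  leading term 1: no divisor's leading term divides it; move -1 to the remainder.
  remainder -2*b*c - 2*a - 2*b - 1 ≠ 0; add h_3 = -2*b*c - 2*a - 2*b - 1 to the basis.

S(f_1,h_3): lcm = a*b*c. S = -2*b*c**2 - a**2 - a*b + a*c + 2*a.
  leading term b*c**2: subtract (c)·h_3 from -2*b*c**2 - a**2 - a*b + a*c + 2*a → -a**2 - a*b - 2*a*c + 2*b*c + 2*a + c
  leading term a**2: no divisor's leading term divides it; move -a**2 to the remainder.
  leading term a*b: subtract (-2)·f_1 from -a*b - 2*a*c + 2*b*c + 2*a + c → -2*a*c - 2*a + c
  leading term a*c: no divisor's leading term divides it; move -2*a*c to the remainder.
  leading term a: no divisor's leading term divides it; move -2*a to the remainder.
  leading term c: no divisor's leading term divides it; move c to the remainder.
  remainder -a**2 - 2*a*c - 2*a + c ≠ 0; add h_4 = -a**2 - 2*a*c - 2*a + c to the basis.

The other S-polynomials (S(f_2,h_3), S(f_1,h_4), S(f_2,h_4), S(h_3,h_4)) all reduce to 0 modulo the current basis, so we have a Gröbner basis.
Inter-reduce: drop elements whose leading term is divisible by another's, tail-reduce, and make monic.
Reduced Gröbner basis: {a**2 + 2*a*c + 2*a - c, a*b - 2*a + 2*b + 1, b*c + a + b - 2}.
Label its elements g_1 = a**2 + 2*a*c + 2*a - c, g_2 = a*b - 2*a + 2*b + 1, g_3 = b*c + a + b - 2.

Reduce p = 2*a*b + a - b + 1 modulo G:
  leading term a*b: subtract (2)·g_2 from 2*a*b + a - b + 1 → -1
  leading term 1: no divisor's leading term divides it; move -1 to the remainder.
  normal form = -1.
The normal form is nonzero, so p ∉ I. Since p minus its normal form lies in I, I + (p) = I + (r) where r = -1; decide whether this ideal is the whole ring.
Here r = -1 is a nonzero constant, hence a unit: 1 ∈ I + (p), the Gröbner basis of I + (p) is {1}, and the enlarged system has no common solution — adjoining p is inconsistent.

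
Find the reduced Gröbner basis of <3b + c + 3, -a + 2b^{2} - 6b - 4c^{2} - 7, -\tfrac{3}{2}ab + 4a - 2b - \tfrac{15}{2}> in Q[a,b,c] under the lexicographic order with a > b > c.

f_1 = 3b + c + 3, LT = b.
f_2 = -a + 2b^{2} - 6b - 4c^{2} - 7, LT = a.
f_3 = -\tfrac{3}{2}ab + 4a - 2b - \tfrac{15}{2}, LT = ab.

S(f_1,f_3): lcm = ab. S = \tfrac{1}{3}ac + \tfrac{11}{3}a - \tfrac{4}{3}b - 5.
  leading term ac: subtract (-\tfrac{1}{3}c)·f_2 from \tfrac{1}{3}ac + \tfrac{11}{3}a - \tfrac{4}{3}b - 5 → \tfrac{11}{3}a + \tfrac{2}{3}b^{2}c - 2bc - \tfrac{4}{3}b - \tfrac{4}{3}c^{3} - \tfrac{7}{3}c - 5
  leading term a: subtract (-\tfrac{11}{3})·f_2 from \tfrac{11}{3}a + \tfrac{2}{3}b^{2}c - 2bc - \tfrac{4}{3}b - \tfrac{4}{3}c^{3} - \tfrac{7}{3}c - 5 → \tfrac{2}{3}b^{2}c + \tfrac{22}{3}b^{2} - 2bc - \tfrac{70}{3}b - \tfrac{4}{3}c^{3} - \tfrac{44}{3}c^{2} - \tfrac{7}{3}c - \tfrac{92}{3}
  leading term b^{2}c: subtract (\tfrac{2}{9}bc)·f_1 from \tfrac{2}{3}b^{2}c + \tfrac{22}{3}b^{2} - 2bc - \tfrac{70}{3}b - \tfrac{4}{3}c^{3} - \tfrac{44}{3}c^{2} - \tfrac{7}{3}c - \tfrac{92}{3} → \tfrac{22}{3}b^{2} - \tfrac{2}{9}bc^{2} - \tfrac{8}{3}bc - \tfrac{70}{3}b - \tfrac{4}{3}c^{3} - \tfrac{44}{3}c^{2} - \tfrac{7}{3}c - \tfrac{92}{3}
  leading term b^{2}: subtract (\tfrac{22}{9}b)·f_1 from \tfrac{22}{3}b^{2} - \tfrac{2}{9}bc^{2} - \tfrac{8}{3}bc - \tfrac{70}{3}b - \tfrac{4}{3}c^{3} - \tfrac{44}{3}c^{2} - \tfrac{7}{3}c - \tfrac{92}{3} → -\tfrac{2}{9}bc^{2} - \tfrac{46}{9}bc - \tfrac{92}{3}b - \tfrac{4}{3}c^{3} - \tfrac{44}{3}c^{2} - \tfrac{7}{3}c - \tfrac{92}{3}
  leading term bc^{2}: subtract (-\tfrac{2}{27}c^{2})·f_1 from -\tfrac{2}{9}bc^{2} - \tfrac{46}{9}bc - \tfrac{92}{3}b - \tfrac{4}{3}c^{3} - \tfrac{44}{3}c^{2} - \tfrac{7}{3}c - \tfrac{92}{3} → -\tfrac{46}{9}bc - \tfrac{92}{3}b - \tfrac{34}{27}c^{3} - \tfrac{130}{9}c^{2} - \tfrac{7}{3}c - \tfrac{92}{3}
  leading term bc: subtract (-\tfrac{46}{27}c)·f_1 from -\tfrac{46}{9}bc - \tfrac{92}{3}b - \tfrac{34}{27}c^{3} - \tfrac{130}{9}c^{2} - \tfrac{7}{3}c - \tfrac{92}{3} → -\tfrac{92}{3}b - \tfrac{34}{27}c^{3} - \tfrac{344}{27}c^{2} + \tfrac{25}{9}c - \tfrac{92}{3}
  leading term b: subtract (-\tfrac{92}{9})·f_1 from -\tfrac{92}{3}b - \tfrac{34}{27}c^{3} - \tfrac{344}{27}c^{2} + \tfrac{25}{9}c - \tfrac{92}{3} → -\tfrac{34}{27}c^{3} - \tfrac{344}{27}c^{2} + 13c
  leading term c^{3}: no divisor's leading term divides it; move -\tfrac{34}{27}c^{3} to the remainder.
  leading term c^{2}: no divisor's leading term divides it; move -\tfrac{344}{27}c^{2} to the remainder.
  leading term c: no divisor's leading term divides it; move 13c to the remainder.
  remainder -\tfrac{34}{27}c^{3} - \tfrac{344}{27}c^{2} + 13c ≠ 0; add g_4 = -\tfrac{34}{27}c^{3} - \tfrac{344}{27}c^{2} + 13c to the basis.

The other S-polynomials (S(f_1,f_2), S(f_2,f_3), S(f_1,g_4), S(f_2,g_4), S(f_3,g_4)) all reduce to 0 modulo the current basis, so we have a Gröbner basis.
Inter-reduce: drop elements whose leading term is divisible by another's, tail-reduce, and make monic.

G = {a + \tfrac{34}{9}c^{2} - \tfrac{10}{3}c - 1, b + \tfrac{1}{3}c + 1, c^{3} + \tfrac{172}{17}c^{2} - \tfrac{351}{34}c}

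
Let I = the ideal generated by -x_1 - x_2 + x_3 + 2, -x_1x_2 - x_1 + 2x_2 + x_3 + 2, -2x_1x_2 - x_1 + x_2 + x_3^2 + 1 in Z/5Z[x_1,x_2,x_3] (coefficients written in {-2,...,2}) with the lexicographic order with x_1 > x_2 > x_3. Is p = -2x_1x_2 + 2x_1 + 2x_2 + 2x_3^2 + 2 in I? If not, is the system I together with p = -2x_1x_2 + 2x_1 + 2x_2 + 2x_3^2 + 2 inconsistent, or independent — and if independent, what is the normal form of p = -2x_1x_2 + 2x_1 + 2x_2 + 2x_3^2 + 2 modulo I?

First compute the reduced Gröbner basis of I by Buchberger's algorithm.
f_1 = -x_1 - x_2 + x_3 + 2, LT = x_1.
f_2 = -x_1x_2 - x_1 + 2x_2 + x_3 + 2, LT = x_1x_2.
f_3 = -2x_1x_2 - x_1 + x_2 + x_3^2 + 1, LT = x_1x_2.

S(f_1,f_2): lcm = x_1x_2. S = -x_1 + x_2^2 - x_2x_3 + x_3 + 2.
  leading term x_1: subtract (1)·f_1 from -x_1 + x_2^2 - x_2x_3 + x_3 + 2 → x_2^2 - x_2x_3 + x_2
  leading term x_2^2: no divisor's leading term divides it; move x_2^2 to the remainder.
  leading term x_2x_3: no divisor's leading term divides it; move -x_2x_3 to the remainder.
  leading term x_2: no divisor's leading term divides it; move x_2 to the remainder.
  remainder x_2^2 - x_2x_3 + x_2 ≠ 0; add h_4 = x_2^2 - x_2x_3 + x_2 to the basis.

S(f_1,f_3): lcm = x_1x_2. S = 2x_1 + x_2^2 - x_2x_3 + x_2 - 2x_3^2 - 2.
  leading term x_1: subtract (-2)·f_1 from 2x_1 + x_2^2 - x_2x_3 + x_2 - 2x_3^2 - 2 → x_2^2 - x_2x_3 - x_2 - 2x_3^2 + 2x_3 + 2
  leading term x_2^2: subtract (1)·h_4 from x_2^2 - x_2x_3 - x_2 - 2x_3^2 + 2x_3 + 2 → -2x_2 - 2x_3^2 + 2x_3 + 2
  leading term x_2: no divisor's leading term divides it; move -2x_2 to the remainder.
  leading term x_3^2: no divisor's leading term divides it; move -2x_3^2 to the remainder.
  leading term x_3: no divisor's leading term divides it; move 2x_3 to the remainder.
  leading term 1: no divisor's leading term divides it; move 2 to the remainder.
  remainder -2x_2 - 2x_3^2 + 2x_3 + 2 ≠ 0; add h_5 = -2x_2 - 2x_3^2 + 2x_3 + 2 to the basis.

S(f_3,h_4): lcm = x_1x_2^2. S = x_1x_2x_3 + 2x_1x_2 + 2x_2^2 + 2x_2x_3^2 + 2x_2.
  leading term x_1x_2x_3: subtract (-x_2x_3)·f_1 from x_1x_2x_3 + 2x_1x_2 + 2x_2^2 + 2x_2x_3^2 + 2x_2 → 2x_1x_2 - x_2^2x_3 + 2x_2^2 - 2x_2x_3^2 + 2x_2x_3 + 2x_2
  leading term x_1x_2: subtract (-2x_2)·f_1 from 2x_1x_2 - x_2^2x_3 + 2x_2^2 - 2x_2x_3^2 + 2x_2x_3 + 2x_2 → -x_2^2x_3 - 2x_2x_3^2 - x_2x_3 + x_2
  leading term x_2^2x_3: subtract (-x_3)·h_4 from -x_2^2x_3 - 2x_2x_3^2 - x_2x_3 + x_2 → 2x_2x_3^2 + x_2
  leading term x_2x_3^2: subtract (-x_3^2)·h_5 from 2x_2x_3^2 + x_2 → x_2 - 2x_3^4 + 2x_3^3 + 2x_3^2
  leading term x_2: subtract (2)·h_5 from x_2 - 2x_3^4 + 2x_3^3 + 2x_3^2 → -2x_3^4 + 2x_3^3 + x_3^2 + x_3 + 1
  leading term x_3^4: no divisor's leading term divides it; move -2x_3^4 to the remainder.
  leading term x_3^3: no divisor's leading term divides it; move 2x_3^3 to the remainder.
  leading term x_3^2: no divisor's leading term divides it; move x_3^2 to the remainder.
  leading term x_3: no divisor's leading term divides it; move x_3 to the remainder.
  leading term 1: no divisor's leading term divides it; move 1 to the remainder.
  remainder -2x_3^4 + 2x_3^3 + x_3^2 + x_3 + 1 ≠ 0; add h_6 = -2x_3^4 + 2x_3^3 + x_3^2 + x_3 + 1 to the basis.

The other S-polynomials (S(f_2,f_3), S(f_1,h_4), S(f_2,h_4), S(f_1,h_5), S(f_2,h_5), S(f_3,h_5), S(h_4,h_5), S(f_1,h_6), S(f_2,h_6), S(f_3,h_6), S(h_4,h_6), S(h_5,h_6)) all reduce to 0 modulo the current basis, so we have a Gröbner basis.
Inter-reduce: drop elements whose leading term is divisible by another's, tail-reduce, and make monic.
Reduced Gröbner basis: {x_1 - x_3^2 - 1, x_2 + x_3^2 - x_3 - 1, x_3^4 - x_3^3 + 2x_3^2 + 2x_3 + 2}.
Label its elements g_1 = x_1 - x_3^2 - 1, g_2 = x_2 + x_3^2 - x_3 - 1, g_3 = x_3^4 - x_3^3 + 2x_3^2 + 2x_3 + 2.

Reduce p = -2x_1x_2 + 2x_1 + 2x_2 + 2x_3^2 + 2 modulo G:
  leading term x_1x_2: subtract (-2x_2)·g_1 from -2x_1x_2 + 2x_1 + 2x_2 + 2x_3^2 + 2 → 2x_1 - 2x_2x_3^2 + 2x_3^2 + 2
  leading term x_1: subtract (2)·g_1 from 2x_1 - 2x_2x_3^2 + 2x_3^2 + 2 → -2x_2x_3^2 - x_3^2 - 1
  leading term x_2x_3^2: subtract (-2x_3^2)·g_2 from -2x_2x_3^2 - x_3^2 - 1 → 2x_3^4 - 2x_3^3 + 2x_3^2 - 1
  leading term x_3^4: subtract (2)·g_3 from 2x_3^4 - 2x_3^3 + 2x_3^2 - 1 → -2x_3^2 + x_3
  leading term x_3^2: no divisor's leading term divides it; move -2x_3^2 to the remainder.
  leading term x_3: no divisor's leading term divides it; move x_3 to the remainder.
  normal form = -2x_3^2 + x_3.
The normal form is nonzero, so p ∉ I. Since p minus its normal form lies in I, I + (p) = I + (r) where r = -2x_3^2 + x_3; decide whether this ideal is the whole ring.
Run Buchberger on G together with r (pairs among the g_i already reduce to 0 since G is a Gröbner basis):
g_1 = x_1 - x_3^2 - 1, LT = x_1.
g_2 = x_2 + x_3^2 - x_3 - 1, LT = x_2.
g_3 = x_3^4 - x_3^3 + 2x_3^2 + 2x_3 + 2, LT = x_3^4.
r = -2x_3^2 + x_3, LT = x_3^2.

S(g_3,r): lcm = x_3^4. S = 2x_3^3 + 2x_3^2 + 2x_3 + 2.
  leading term x_3^3: subtract (-x_3)·r from 2x_3^3 + 2x_3^2 + 2x_3 + 2 → -2x_3^2 + 2x_3 + 2
  leading term x_3^2: subtract (1)·r from -2x_3^2 + 2x_3 + 2 → x_3 + 2
  leading term x_3: no divisor's leading term divides it; move x_3 to the remainder.
  leading term 1: no divisor's leading term divides it; move 2 to the remainder.
  remainder x_3 + 2 ≠ 0; add m_5 = x_3 + 2 to the basis.

The other S-polynomials (S(g_1,g_2), S(g_1,g_3), S(g_1,r), S(g_2,g_3), S(g_2,r), S(g_1,m_5), S(g_2,m_5), S(g_3,m_5), S(r,m_5)) all reduce to 0 modulo the current basis, so we have a Gröbner basis.
Inter-reduce: drop elements whose leading term is divisible by another's, tail-reduce, and make monic.
Reduced Gröbner basis: {x_1, x_2, x_3 + 2}.
The reduced Gröbner basis of I + (p) is {x_1, x_2, x_3 + 2} ≠ {1}, a proper ideal, so the enlarged system stays consistent: p is independent of I, with normal form -2x_3^2 + x_3.

-2x_1x_2 + 2x_1 + 2x_2 + 2x_3^2 + 2 is independent of I; its normal form modulo I is -2x_3^2 + x_3.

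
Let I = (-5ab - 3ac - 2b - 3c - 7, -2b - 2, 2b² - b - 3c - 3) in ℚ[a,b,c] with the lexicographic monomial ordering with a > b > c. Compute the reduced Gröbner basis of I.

G = {a - 1, b + 1, c}

f_1 = -5ab - 3ac - 2b - 3c - 7, LT = ab.
f_2 = -2b - 2, LT = b.
f_3 = 2b² - b - 3c - 3, LT = b².

S(f_1,f_2): lcm = ab. S = ⅗ac - a + ⅖b + ⅗c + 7/5.
  reduce S modulo (f_1, f_2, f_3):
  remainder ⅗ac - a + ⅗c + 1 ≠ 0; add g_4 = ⅗ac - a + ⅗c + 1 to the basis.

S(f_1,f_3): lcm = ab². S = ⅗abc + ½ab + 3/2ac + 3/2a + ⅖b² + ⅗bc + 7/5b.
  reduce S modulo (f_1, f_2, f_3, g_4):
  remainder 5/2a - 3/2c - 5/2 ≠ 0; add g_5 = 5/2a - 3/2c - 5/2 to the basis.

S(f_2,f_3): lcm = b². S = 3/2b + 3/2c + 3/2.
  reduce S modulo (f_1, f_2, f_3, g_4, g_5):
  remainder 3/2c ≠ 0; add g_6 = 3/2c to the basis.

The other S-polynomials (S(f_1,g_4), S(f_2,g_4), S(f_3,g_4), S(f_1,g_5), S(f_2,g_5), S(f_3,g_5), S(g_4,g_5), S(f_1,g_6), S(f_2,g_6), S(f_3,g_6), S(g_4,g_6), S(g_5,g_6)) all reduce to 0 modulo the current basis, so we have a Gröbner basis.
Inter-reduce: drop elements whose leading term is divisible by another's, tail-reduce, and make monic.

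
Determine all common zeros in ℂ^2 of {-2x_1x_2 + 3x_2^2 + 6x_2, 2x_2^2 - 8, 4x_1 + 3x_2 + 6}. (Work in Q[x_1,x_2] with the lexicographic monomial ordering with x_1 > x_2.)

Compute a lex Gröbner basis by Buchberger's algorithm.
f_1 = -2x_1x_2 + 3x_2^2 + 6x_2, LT = x_1x_2.
f_2 = 2x_2^2 - 8, LT = x_2^2.
f_3 = 4x_1 + 3x_2 + 6, LT = x_1.

S(f_1,f_2): lcm = x_1x_2^2. S = 4x_1 - 3/2x_2^3 - 3x_2^2.
  leading term x_1: subtract (1)·f_3 from 4x_1 - 3/2x_2^3 - 3x_2^2 → -3/2x_2^3 - 3x_2^2 - 3x_2 - 6
  leading term x_2^3: subtract (-3/4x_2)·f_2 from -3/2x_2^3 - 3x_2^2 - 3x_2 - 6 → -3x_2^2 - 9x_2 - 6
  leading term x_2^2: subtract (-3/2)·f_2 from -3x_2^2 - 9x_2 - 6 → -9x_2 - 18
  leading term x_2: no divisor's leading term divides it; move -9x_2 to the remainder.
  leading term 1: no divisor's leading term divides it; move -18 to the remainder.
  remainder -9x_2 - 18 ≠ 0; add h_4 = -9x_2 - 18 to the basis.

S(f_1,f_3): lcm = x_1x_2. S = -9/4x_2^2 - 9/2x_2.
  leading term x_2^2: subtract (-9/8)·f_2 from -9/4x_2^2 - 9/2x_2 → -9/2x_2 - 9
  leading term x_2: subtract (1/2)·h_4 from -9/2x_2 - 9 → 0
  remainder 0.

S(f_2,f_3): leading monomials are coprime, so the S-polynomial reduces to 0 (Buchberger's first criterion).
S(f_1,h_4): lcm = x_1x_2. S = -2x_1 - 3/2x_2^2 - 3x_2.
  leading term x_1: subtract (-1/2)·f_3 from -2x_1 - 3/2x_2^2 - 3x_2 → -3/2x_2^2 - 3/2x_2 + 3
  leading term x_2^2: subtract (-3/4)·f_2 from -3/2x_2^2 - 3/2x_2 + 3 → -3/2x_2 - 3
  leading term x_2: subtract (1/6)·h_4 from -3/2x_2 - 3 → 0
  remainder 0.

S(f_2,h_4): lcm = x_2^2. S = -2x_2 - 4.
  leading term x_2: subtract (2/9)·h_4 from -2x_2 - 4 → 0
  remainder 0.

S(f_3,h_4): leading monomials are coprime, so the S-polynomial reduces to 0 (Buchberger's first criterion).
Every S-polynomial of the final basis reduces to 0, so we have a Gröbner basis.
Inter-reduce: drop elements whose leading term is divisible by another's, tail-reduce, and make monic.
Reduced Gröbner basis: {x_1, x_2 + 2}.

From the last basis element, x_2 + 2 = 0, so x_2 takes values in {-2}. Each choice, substituted upward through the basis, yields the corresponding point(s) of the solution set.
  x_2 = -2: the earlier basis element becomes x_1 = 0, giving x_1 = 0 — point (0, -2).
Check: every point annihilates each of the original generators.

{(0, -2)}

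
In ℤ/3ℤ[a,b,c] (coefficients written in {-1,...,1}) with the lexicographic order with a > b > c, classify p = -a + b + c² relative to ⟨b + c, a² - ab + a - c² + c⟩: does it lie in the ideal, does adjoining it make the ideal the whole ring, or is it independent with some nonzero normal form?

-a + b + c² is independent of I; its normal form modulo I is -a + c² - c.

First compute the reduced Gröbner basis of I by Buchberger's algorithm.
f_1 = b + c, LT = b.
f_2 = a² - ab + a - c² + c, LT = a².

S(f_1,f_2): leading monomials are coprime, so the S-polynomial reduces to 0 (Buchberger's first criterion).
Every S-polynomial of the final basis reduces to 0, so we have a Gröbner basis.
Inter-reduce: drop elements whose leading term is divisible by another's, tail-reduce, and make monic.
Reduced Gröbner basis: {a² + ac + a - c² + c, b + c}.
Label its elements g_1 = a² + ac + a - c² + c, g_2 = b + c.

Reduce p = -a + b + c² modulo G:
  leading term a: no divisor's leading term divides it; move -a to the remainder.
  leading term b: subtract (1)·g_2 from b + c² → c² - c
  leading term c²: no divisor's leading term divides it; move c² to the remainder.
  leading term c: no divisor's leading term divides it; move -c to the remainder.
  normal form = -a + c² - c.
The normal form is nonzero, so p ∉ I. Since p minus its normal form lies in I, I + (p) = I + (r) where r = -a + c² - c; decide whether this ideal is the whole ring.
Run Buchberger on G together with r (pairs among the g_i already reduce to 0 since G is a Gröbner basis):
g_1 = a² + ac + a - c² + c, LT = a².
g_2 = b + c, LT = b.
r = -a + c² - c, LT = a.

S(g_1,g_2): leading monomials are coprime, so the S-polynomial reduces to 0 (Buchberger's first criterion).
S(g_1,r): lcm = a². S = ac² + a - c² + c.
  leading term ac²: subtract (-c²)·r from ac² + a - c² + c → a + c⁴ - c³ - c² + c
  leading term a: subtract (-1)·r from a + c⁴ - c³ - c² + c → c⁴ - c³
  leading term c⁴: no divisor's leading term divides it; move c⁴ to the remainder.
  leading term c³: no divisor's leading term divides it; move -c³ to the remainder.
  remainder c⁴ - c³ ≠ 0; add m_4 = c⁴ - c³ to the basis.

S(g_2,r): leading monomials are coprime, so the S-polynomial reduces to 0 (Buchberger's first criterion).
S(g_1,m_4): leading monomials are coprime, so the S-polynomial reduces to 0 (Buchberger's first criterion).
S(g_2,m_4): leading monomials are coprime, so the S-polynomial reduces to 0 (Buchberger's first criterion).
S(r,m_4): leading monomials are coprime, so the S-polynomial reduces to 0 (Buchberger's first criterion).
Every S-polynomial of the final basis reduces to 0, so we have a Gröbner basis.
Inter-reduce: drop elements whose leading term is divisible by another's, tail-reduce, and make monic.
Reduced Gröbner basis: {a - c² + c, b + c, c⁴ - c³}.
The reduced Gröbner basis of I + (p) is {a - c² + c, b + c, c⁴ - c³} ≠ {1}, a proper ideal, so the enlarged system stays consistent: p is independent of I, with normal form -a + c² - c.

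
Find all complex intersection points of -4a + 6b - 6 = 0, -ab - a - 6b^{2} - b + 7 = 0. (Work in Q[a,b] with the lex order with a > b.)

{(-16/5, -17/15), (0, 1)}

Compute a lex Gröbner basis by Buchberger's algorithm.
f_1 = -4a + 6b - 6, LT = a.
f_2 = -ab - a - 6b^{2} - b + 7, LT = ab.

S(f_1,f_2): lcm = ab. S = -a - \tfrac{15}{2}b^{2} + \tfrac{1}{2}b + 7.
  leading term a: subtract (\tfrac{1}{4})·f_1 from -a - \tfrac{15}{2}b^{2} + \tfrac{1}{2}b + 7 → -\tfrac{15}{2}b^{2} - b + \tfrac{17}{2}
  leading term b^{2}: no divisor's leading term divides it; move -\tfrac{15}{2}b^{2} to the remainder.
  leading term b: no divisor's leading term divides it; move -b to the remainder.
  leading term 1: no divisor's leading term divides it; move \tfrac{17}{2} to the remainder.
  remainder -\tfrac{15}{2}b^{2} - b + \tfrac{17}{2} ≠ 0; add h_3 = -\tfrac{15}{2}b^{2} - b + \tfrac{17}{2} to the basis.

The other S-polynomials (S(f_1,h_3), S(f_2,h_3)) all reduce to 0 modulo the current basis, so we have a Gröbner basis.
Inter-reduce: drop elements whose leading term is divisible by another's, tail-reduce, and make monic.
Reduced Gröbner basis: {a - \tfrac{3}{2}b + \tfrac{3}{2}, b^{2} + \tfrac{2}{15}b - \tfrac{17}{15}}.

Elimination: the polynomial b^{2} + \tfrac{2}{15}b - \tfrac{17}{15} lies in the elimination ideal for b, so b ∈ {-17/15, 1}. For each such b, the remaining basis elements (now univariate) give the rest of the solution.
  b = -17/15: the earlier basis element becomes a + \tfrac{16}{5} = 0, giving a = -16/5 — point (-16/5, -17/15).
  b = 1: the earlier basis element becomes a = 0, giving a = 0 — point (0, 1).
Substituting each solution back into the original system confirms all equations vanish.
Zero-dimensionality of the ideal guarantees finitely many solutions over ℂ.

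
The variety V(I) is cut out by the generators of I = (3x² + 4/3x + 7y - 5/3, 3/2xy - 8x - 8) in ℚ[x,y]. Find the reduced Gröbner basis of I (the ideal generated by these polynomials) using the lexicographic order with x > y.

G = {x + 7/16y² - 39/16y + 1, y³ - 229/21y² + 32y}

f_1 = 3x² + 4/3x + 7y - 5/3, LT = x².
f_2 = 3/2xy - 8x - 8, LT = xy.

S(f_1,f_2): lcm = x²y. S = 16/3x² + 4/9xy + 16/3x + 7/3y² - 5/9y.
  leading term x²: subtract (16/9)·f_1 from 16/3x² + 4/9xy + 16/3x + 7/3y² - 5/9y → 4/9xy + 80/27x + 7/3y² - 13y + 80/27
  leading term xy: subtract (8/27)·f_2 from 4/9xy + 80/27x + 7/3y² - 13y + 80/27 → 16/3x + 7/3y² - 13y + 16/3
  leading term x: no divisor's leading term divides it; move 16/3x to the remainder.
  leading term y²: no divisor's leading term divides it; move 7/3y² to the remainder.
  leading term y: no divisor's leading term divides it; move -13y to the remainder.
  leading term 1: no divisor's leading term divides it; move 16/3 to the remainder.
  remainder 16/3x + 7/3y² - 13y + 16/3 ≠ 0; add g_3 = 16/3x + 7/3y² - 13y + 16/3 to the basis.

S(f_2,g_3): lcm = xy. S = -16/3x - 7/16y³ + 39/16y² - y - 16/3.
  leading term x: subtract (-1)·g_3 from -16/3x - 7/16y³ + 39/16y² - y - 16/3 → -7/16y³ + 229/48y² - 14y
  leading term y³: no divisor's leading term divides it; move -7/16y³ to the remainder.
  leading term y²: no divisor's leading term divides it; move 229/48y² to the remainder.
  leading term y: no divisor's leading term divides it; move -14y to the remainder.
  remainder -7/16y³ + 229/48y² - 14y ≠ 0; add g_4 = -7/16y³ + 229/48y² - 14y to the basis.

The other S-polynomials (S(f_1,g_3), S(f_1,g_4), S(f_2,g_4), S(g_3,g_4)) all reduce to 0 modulo the current basis, so we have a Gröbner basis.
Inter-reduce: drop elements whose leading term is divisible by another's, tail-reduce, and make monic.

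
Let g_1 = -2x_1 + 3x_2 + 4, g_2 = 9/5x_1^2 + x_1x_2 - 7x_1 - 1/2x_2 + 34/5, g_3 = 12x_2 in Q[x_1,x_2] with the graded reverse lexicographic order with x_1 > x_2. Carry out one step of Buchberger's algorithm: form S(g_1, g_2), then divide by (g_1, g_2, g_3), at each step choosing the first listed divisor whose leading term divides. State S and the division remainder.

lcm(LM(g_1), LM(g_2)) = x_1^2.
S = (lcm/LT(g_1))·g_1 − (lcm/LT(g_2))·g_2 = -37/18x_1x_2 + 17/9x_1 + 5/18x_2 - 34/9.
Reduce S modulo (g_1, g_2, g_3) in that order:
  leading term x_1x_2: subtract (37/36x_2)·g_1 from -37/18x_1x_2 + 17/9x_1 + 5/18x_2 - 34/9 → -37/12x_2^2 + 17/9x_1 - 23/6x_2 - 34/9
  leading term x_2^2: subtract (-37/144x_2)·g_3 from -37/12x_2^2 + 17/9x_1 - 23/6x_2 - 34/9 → 17/9x_1 - 23/6x_2 - 34/9
  leading term x_1: subtract (-17/18)·g_1 from 17/9x_1 - 23/6x_2 - 34/9 → -x_2
  leading term x_2: subtract (-1/12)·g_3 from -x_2 → 0
The remainder is 0, so this S-polynomial contributes no new basis element.

S(g_1, g_2) = -37/18x_1x_2 + 17/9x_1 + 5/18x_2 - 34/9; remainder on division = 0.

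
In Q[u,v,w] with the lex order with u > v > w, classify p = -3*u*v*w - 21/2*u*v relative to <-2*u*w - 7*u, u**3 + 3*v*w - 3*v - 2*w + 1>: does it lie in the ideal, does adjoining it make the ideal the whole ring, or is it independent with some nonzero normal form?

-3*u*v*w - 21/2*u*v lies in I (it reduces to 0).

First compute the reduced Gröbner basis of I by Buchberger's algorithm.
f_1 = -2*u*w - 7*u, LT = u*w.
f_2 = u**3 + 3*v*w - 3*v - 2*w + 1, LT = u**3.

S(f_1,f_2): lcm = u**3*w. S = 7/2*u**3 - 3*v*w**2 + 3*v*w + 2*w**2 - w.
  leading term u**3: subtract (7/2)·f_2 from 7/2*u**3 - 3*v*w**2 + 3*v*w + 2*w**2 - w → -3*v*w**2 - 15/2*v*w + 21/2*v + 2*w**2 + 6*w - 7/2
  leading term v*w**2: no divisor's leading term divides it; move -3*v*w**2 to the remainder.
  leading term v*w: no divisor's leading term divides it; move -15/2*v*w to the remainder.
  leading term v: no divisor's leading term divides it; move 21/2*v to the remainder.
  leading term w**2: no divisor's leading term divides it; move 2*w**2 to the remainder.
  leading term w: no divisor's leading term divides it; move 6*w to the remainder.
  leading term 1: no divisor's leading term divides it; move -7/2 to the remainder.
  remainder -3*v*w**2 - 15/2*v*w + 21/2*v + 2*w**2 + 6*w - 7/2 ≠ 0; add h_3 = -3*v*w**2 - 15/2*v*w + 21/2*v + 2*w**2 + 6*w - 7/2 to the basis.

The other S-polynomials (S(f_1,h_3), S(f_2,h_3)) all reduce to 0 modulo the current basis, so we have a Gröbner basis.
Inter-reduce: drop elements whose leading term is divisible by another's, tail-reduce, and make monic.
Reduced Gröbner basis: {u**3 + 3*v*w - 3*v - 2*w + 1, u*w + 7/2*u, v*w**2 + 5/2*v*w - 7/2*v - 2/3*w**2 - 2*w + 7/6}.
Label its elements g_1 = u**3 + 3*v*w - 3*v - 2*w + 1, g_2 = u*w + 7/2*u, g_3 = v*w**2 + 5/2*v*w - 7/2*v - 2/3*w**2 - 2*w + 7/6.

Reduce p = -3*u*v*w - 21/2*u*v modulo G:
  leading term u*v*w: subtract (-3*v)·g_2 from -3*u*v*w - 21/2*u*v → 0
  normal form = 0.
Since the normal form is 0, p ∈ I.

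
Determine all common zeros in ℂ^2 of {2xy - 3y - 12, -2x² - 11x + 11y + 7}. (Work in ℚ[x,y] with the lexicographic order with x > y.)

Compute a lex Gröbner basis by Buchberger's algorithm.
f_1 = 2xy - 3y - 12, LT = xy.
f_2 = -2x² - 11x + 11y + 7, LT = x².

S(f_1,f_2): lcm = x²y. S = -7xy - 6x + 11/2y² + 7/2y.
  reduce S modulo (f_1, f_2):
  remainder -6x + 11/2y² - 7y - 42 ≠ 0; add h_3 = -6x + 11/2y² - 7y - 42 to the basis.

S(f_1,h_3): lcm = xy. S = 11/12y³ - 7/6y² - 17/2y - 6.
  reduce S modulo (f_1, f_2, h_3):
  remainder 11/12y³ - 7/6y² - 17/2y - 6 ≠ 0; add h_4 = 11/12y³ - 7/6y² - 17/2y - 6 to the basis.

The other S-polynomials (S(f_2,h_3), S(f_1,h_4), S(f_2,h_4), S(h_3,h_4)) all reduce to 0 modulo the current basis, so we have a Gröbner basis.
Inter-reduce: drop elements whose leading term is divisible by another's, tail-reduce, and make monic.
Reduced Gröbner basis: {x - 11/12y² + 7/6y + 7, y³ - 14/11y² - 102/11y - 72/11}.

Elimination: the polynomial y³ - 14/11y² - 102/11y - 72/11 lies in the elimination ideal for y, so y ∈ {4, -15/11 - 3*sqrt(3)/11, -15/11 + 3*sqrt(3)/11}. For each such y, the remaining basis elements (now univariate) give the rest of the solution.
  y = 4: the earlier basis element becomes x - 3 = 0, giving x = 3 — point (3, 4).
  y = -15/11 - 3*sqrt(3)/11: the earlier basis element becomes x - sqrt(3) + 7/2 = 0, giving x = -7/2 + sqrt(3) — point (-7/2 + sqrt(3), -15/11 - 3*sqrt(3)/11).
  y = -15/11 + 3*sqrt(3)/11: the earlier basis element becomes x + sqrt(3) + 7/2 = 0, giving x = -7/2 - sqrt(3) — point (-7/2 - sqrt(3), -15/11 + 3*sqrt(3)/11).

{(3, 4), (-7/2 + sqrt(3), -15/11 - 3*sqrt(3)/11), (-7/2 - sqrt(3), -15/11 + 3*sqrt(3)/11)}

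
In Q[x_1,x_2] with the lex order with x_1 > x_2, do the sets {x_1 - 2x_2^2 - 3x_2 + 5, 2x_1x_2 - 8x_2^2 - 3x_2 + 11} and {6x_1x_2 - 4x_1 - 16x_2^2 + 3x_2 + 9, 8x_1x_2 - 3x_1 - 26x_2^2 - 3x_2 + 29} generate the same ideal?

Two ideals are equal iff their reduced Gröbner bases coincide (the reduced basis is unique for a fixed ordering).
Buchberger on the first generating set:
f_1 = x_1 - 2x_2^2 - 3x_2 + 5, LT = x_1.
f_2 = 2x_1x_2 - 8x_2^2 - 3x_2 + 11, LT = x_1x_2.

S(f_1,f_2): lcm = x_1x_2. S = -2x_2^3 + x_2^2 + 13/2x_2 - 11/2.
  reduce S modulo (f_1, f_2):
  remainder -2x_2^3 + x_2^2 + 13/2x_2 - 11/2 ≠ 0; add g_3 = -2x_2^3 + x_2^2 + 13/2x_2 - 11/2 to the basis.

The other S-polynomials (S(f_1,g_3), S(f_2,g_3)) all reduce to 0 modulo the current basis, so we have a Gröbner basis.
Inter-reduce: drop elements whose leading term is divisible by another's, tail-reduce, and make monic.
Reduced Gröbner basis: {x_1 - 2x_2^2 - 3x_2 + 5, x_2^3 - 1/2x_2^2 - 13/4x_2 + 11/4}.

Buchberger on the second generating set:
h_1 = 6x_1x_2 - 4x_1 - 16x_2^2 + 3x_2 + 9, LT = x_1x_2.
h_2 = 8x_1x_2 - 3x_1 - 26x_2^2 - 3x_2 + 29, LT = x_1x_2.

S(h_1,h_2): lcm = x_1x_2. S = -7/24x_1 + 7/12x_2^2 + 7/8x_2 - 17/8.
  reduce S modulo (h_1, h_2):
  remainder -7/24x_1 + 7/12x_2^2 + 7/8x_2 - 17/8 ≠ 0; add k_3 = -7/24x_1 + 7/12x_2^2 + 7/8x_2 - 17/8 to the basis.

S(h_1,k_3): lcm = x_1x_2. S = -2/3x_1 + 2x_2^3 + 1/3x_2^2 - 95/14x_2 + 3/2.
  reduce S modulo (h_1, h_2, k_3):
  remainder 2x_2^3 - x_2^2 - 123/14x_2 + 89/14 ≠ 0; add k_4 = 2x_2^3 - x_2^2 - 123/14x_2 + 89/14 to the basis.

The other S-polynomials (S(h_2,k_3), S(h_1,k_4), S(h_2,k_4), S(k_3,k_4)) all reduce to 0 modulo the current basis, so we have a Gröbner basis.
Inter-reduce: drop elements whose leading term is divisible by another's, tail-reduce, and make monic.
Reduced Gröbner basis: {x_1 - 2x_2^2 - 3x_2 + 51/7, x_2^3 - 1/2x_2^2 - 123/28x_2 + 89/28}.

These differ, so the ideals are not equal.
The choice of monomial ordering does not affect the verdict — as long as both bases are computed under the same ordering, their equality decides ideal equality.

No, the ideals differ.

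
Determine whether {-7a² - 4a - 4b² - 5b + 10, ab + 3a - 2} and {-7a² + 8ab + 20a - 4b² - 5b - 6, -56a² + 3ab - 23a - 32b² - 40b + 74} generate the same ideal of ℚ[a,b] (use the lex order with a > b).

Yes, the ideals are equal.

Since reduced Gröbner bases are canonical representatives of ideals under a given ordering, it suffices to compute and compare them.
Buchberger on the first generating set:
f_1 = -7a² - 4a - 4b² - 5b + 10, LT = a².
f_2 = ab + 3a - 2, LT = ab.

S(f_1,f_2): lcm = a²b. S = -3a² + 4/7ab + 2a + 4/7b³ + 5/7b² - 10/7b.
  leading term a²: subtract (3/7)·f_1 from -3a² + 4/7ab + 2a + 4/7b³ + 5/7b² - 10/7b → 4/7ab + 26/7a + 4/7b³ + 17/7b² + 5/7b - 30/7
  leading term ab: subtract (4/7)·f_2 from 4/7ab + 26/7a + 4/7b³ + 17/7b² + 5/7b - 30/7 → 2a + 4/7b³ + 17/7b² + 5/7b - 22/7
  leading term a: no divisor's leading term divides it; move 2a to the remainder.
  leading term b³: no divisor's leading term divides it; move 4/7b³ to the remainder.
  leading term b²: no divisor's leading term divides it; move 17/7b² to the remainder.
  leading term b: no divisor's leading term divides it; move 5/7b to the remainder.
  leading term 1: no divisor's leading term divides it; move -22/7 to the remainder.
  remainder 2a + 4/7b³ + 17/7b² + 5/7b - 22/7 ≠ 0; add g_3 = 2a + 4/7b³ + 17/7b² + 5/7b - 22/7 to the basis.

S(f_2,g_3): lcm = ab. S = 3a - 2/7b⁴ - 17/14b³ - 5/14b² + 11/7b - 2.
  leading term a: subtract (3/2)·g_3 from 3a - 2/7b⁴ - 17/14b³ - 5/14b² + 11/7b - 2 → -2/7b⁴ - 29/14b³ - 4b² + ½b + 19/7
  leading term b⁴: no divisor's leading term divides it; move -2/7b⁴ to the remainder.
  leading term b³: no divisor's leading term divides it; move -29/14b³ to the remainder.
  leading term b²: no divisor's leading term divides it; move -4b² to the remainder.
  leading term b: no divisor's leading term divides it; move ½b to the remainder.
  leading term 1: no divisor's leading term divides it; move 19/7 to the remainder.
  remainder -2/7b⁴ - 29/14b³ - 4b² + ½b + 19/7 ≠ 0; add g_4 = -2/7b⁴ - 29/14b³ - 4b² + ½b + 19/7 to the basis.

The other S-polynomials (S(f_1,g_3), S(f_1,g_4), S(f_2,g_4), S(g_3,g_4)) all reduce to 0 modulo the current basis, so we have a Gröbner basis.
Inter-reduce: drop elements whose leading term is divisible by another's, tail-reduce, and make monic.
Reduced Gröbner basis: {a + 2/7b³ + 17/14b² + 5/14b - 11/7, b⁴ + 29/4b³ + 14b² - 7/4b - 19/2}.

Buchberger on the second generating set:
h_1 = -7a² + 8ab + 20a - 4b² - 5b - 6, LT = a².
h_2 = -56a² + 3ab - 23a - 32b² - 40b + 74, LT = a².

S(h_1,h_2): lcm = a². S = -61/56ab - 183/56a + 61/28.
  leading term ab: no divisor's leading term divides it; move -61/56ab to the remainder.
  leading term a: no divisor's leading term divides it; move -183/56a to the remainder.
  leading term 1: no divisor's leading term divides it; move 61/28 to the remainder.
  remainder -61/56ab - 183/56a + 61/28 ≠ 0; add k_3 = -61/56ab - 183/56a + 61/28 to the basis.

S(h_1,k_3): lcm = a²b. S = -3a² - 8/7ab² - 20/7ab + 2a + 4/7b³ + 5/7b² + 6/7b.
  leading term a²: subtract (3/7)·h_1 from -3a² - 8/7ab² - 20/7ab + 2a + 4/7b³ + 5/7b² + 6/7b → -8/7ab² - 44/7ab - 46/7a + 4/7b³ + 17/7b² + 3b + 18/7
  leading term ab²: subtract (64/61b)·k_3 from -8/7ab² - 44/7ab - 46/7a + 4/7b³ + 17/7b² + 3b + 18/7 → -20/7ab - 46/7a + 4/7b³ + 17/7b² + 5/7b + 18/7
  leading term ab: subtract (160/61)·k_3 from -20/7ab - 46/7a + 4/7b³ + 17/7b² + 5/7b + 18/7 → 2a + 4/7b³ + 17/7b² + 5/7b - 22/7
  leading term a: no divisor's leading term divides it; move 2a to the remainder.
  leading term b³: no divisor's leading term divides it; move 4/7b³ to the remainder.
  leading term b²: no divisor's leading term divides it; move 17/7b² to the remainder.
  leading term b: no divisor's leading term divides it; move 5/7b to the remainder.
  leading term 1: no divisor's leading term divides it; move -22/7 to the remainder.
  remainder 2a + 4/7b³ + 17/7b² + 5/7b - 22/7 ≠ 0; add k_4 = 2a + 4/7b³ + 17/7b² + 5/7b - 22/7 to the basis.

S(k_3,k_4): lcm = ab. S = 3a - 2/7b⁴ - 17/14b³ - 5/14b² + 11/7b - 2.
  leading term a: subtract (3/2)·k_4 from 3a - 2/7b⁴ - 17/14b³ - 5/14b² + 11/7b - 2 → -2/7b⁴ - 29/14b³ - 4b² + ½b + 19/7
  leading term b⁴: no divisor's leading term divides it; move -2/7b⁴ to the remainder.
  leading term b³: no divisor's leading term divides it; move -29/14b³ to the remainder.
  leading term b²: no divisor's leading term divides it; move -4b² to the remainder.
  leading term b: no divisor's leading term divides it; move ½b to the remainder.
  leading term 1: no divisor's leading term divides it; move 19/7 to the remainder.
  remainder -2/7b⁴ - 29/14b³ - 4b² + ½b + 19/7 ≠ 0; add k_5 = -2/7b⁴ - 29/14b³ - 4b² + ½b + 19/7 to the basis.

The other S-polynomials (S(h_2,k_3), S(h_1,k_4), S(h_2,k_4), S(h_1,k_5), S(h_2,k_5), S(k_3,k_5), S(k_4,k_5)) all reduce to 0 modulo the current basis, so we have a Gröbner basis.
Inter-reduce: drop elements whose leading term is divisible by another's, tail-reduce, and make monic.
Reduced Gröbner basis: {a + 2/7b³ + 17/14b² + 5/14b - 11/7, b⁴ + 29/4b³ + 14b² - 7/4b - 19/2}.

Same reduced basis, so the two generating sets span the same ideal.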